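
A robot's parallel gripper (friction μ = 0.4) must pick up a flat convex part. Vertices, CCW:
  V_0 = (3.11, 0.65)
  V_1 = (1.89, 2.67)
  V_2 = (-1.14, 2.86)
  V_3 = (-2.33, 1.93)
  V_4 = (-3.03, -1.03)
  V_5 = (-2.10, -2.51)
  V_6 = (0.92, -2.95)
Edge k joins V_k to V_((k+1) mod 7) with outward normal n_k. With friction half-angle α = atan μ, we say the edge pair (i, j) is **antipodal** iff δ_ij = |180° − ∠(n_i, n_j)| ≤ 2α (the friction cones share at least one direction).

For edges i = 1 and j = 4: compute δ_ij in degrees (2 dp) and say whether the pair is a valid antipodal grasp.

δ = 54.27°, invalid

α = atan 0.4 = 21.80°;  2α = 43.60°
edge 1: e_1 = (-3.03, +0.19);  n_1 = (+0.0626, +0.9980)
edge 4: e_4 = (+0.93, -1.48);  n_4 = (-0.8467, -0.5321)
∠(n_1, n_4) = 125.73°
δ = |180° − 125.73°| = 54.27°
54.27° > 2α = 43.60°  →  invalid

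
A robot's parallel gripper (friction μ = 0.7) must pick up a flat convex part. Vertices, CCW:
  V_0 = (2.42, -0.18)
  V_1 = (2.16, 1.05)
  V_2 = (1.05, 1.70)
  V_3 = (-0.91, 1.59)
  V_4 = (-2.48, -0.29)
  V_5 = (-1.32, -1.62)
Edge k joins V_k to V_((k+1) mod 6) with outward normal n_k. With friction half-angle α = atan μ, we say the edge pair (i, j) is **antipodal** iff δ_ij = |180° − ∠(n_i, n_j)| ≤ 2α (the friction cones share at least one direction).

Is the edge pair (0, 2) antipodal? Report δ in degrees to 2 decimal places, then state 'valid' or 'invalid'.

δ = 98.72°, invalid

α = atan 0.7 = 34.99°;  2α = 69.98°
edge 0: e_0 = (-0.26, +1.23);  n_0 = (+0.9784, +0.2068)
edge 2: e_2 = (-1.96, -0.11);  n_2 = (-0.0560, +0.9984)
∠(n_0, n_2) = 81.28°
δ = |180° − 81.28°| = 98.72°
98.72° > 2α = 69.98°  →  invalid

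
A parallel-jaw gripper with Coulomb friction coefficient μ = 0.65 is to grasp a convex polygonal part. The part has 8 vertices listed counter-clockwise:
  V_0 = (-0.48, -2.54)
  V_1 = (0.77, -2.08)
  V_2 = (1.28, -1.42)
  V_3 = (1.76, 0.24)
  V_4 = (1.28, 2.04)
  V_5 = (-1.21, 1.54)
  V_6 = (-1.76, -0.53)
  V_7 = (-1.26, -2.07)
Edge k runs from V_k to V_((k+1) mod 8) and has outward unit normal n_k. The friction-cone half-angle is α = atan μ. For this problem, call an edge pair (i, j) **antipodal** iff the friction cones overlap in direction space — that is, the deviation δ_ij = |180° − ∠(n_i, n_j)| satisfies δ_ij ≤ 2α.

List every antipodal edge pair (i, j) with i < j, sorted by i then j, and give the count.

α = atan 0.65 = 33.02°;  2α = 66.05°
n_0 = (+0.3454, -0.9385)
n_1 = (+0.7913, -0.6114)
n_2 = (+0.9606, -0.2778)
n_3 = (+0.9662, +0.2577)
n_4 = (-0.1969, +0.9804)
n_5 = (-0.9665, +0.2568)
n_6 = (-0.9511, -0.3088)
n_7 = (-0.5161, -0.8565)
  (0,1): δ = 147.90°  ·
  (0,2): δ = 126.33°  ·
  (0,3): δ = 95.27°  ·
  (0,4): δ = 8.85°  ✓
  (0,5): δ = 54.92°  ✓
  (0,6): δ = 87.78°  ·
  (0,7): δ = 128.72°  ·
  (1,2): δ = 158.43°  ·
  (1,3): δ = 127.37°  ·
  (1,4): δ = 40.95°  ✓
  (1,5): δ = 22.81°  ✓
  (1,6): δ = 55.68°  ✓
  (1,7): δ = 96.62°  ·
  (2,3): δ = 148.94°  ·
  (2,4): δ = 62.52°  ✓
  (2,5): δ = 1.25°  ✓
  (2,6): δ = 34.11°  ✓
  (2,7): δ = 75.06°  ·
  (3,4): δ = 93.58°  ·
  (3,5): δ = 29.81°  ✓
  (3,6): δ = 3.06°  ✓
  (3,7): δ = 44.00°  ✓
  (4,5): δ = 116.23°  ·
  (4,6): δ = 83.37°  ·
  (4,7): δ = 42.43°  ✓
  (5,6): δ = 147.13°  ·
  (5,7): δ = 106.19°  ·
  (6,7): δ = 139.06°  ·
antipodal pairs: 12

count = 12; pairs: (0,4), (0,5), (1,4), (1,5), (1,6), (2,4), (2,5), (2,6), (3,5), (3,6), (3,7), (4,7)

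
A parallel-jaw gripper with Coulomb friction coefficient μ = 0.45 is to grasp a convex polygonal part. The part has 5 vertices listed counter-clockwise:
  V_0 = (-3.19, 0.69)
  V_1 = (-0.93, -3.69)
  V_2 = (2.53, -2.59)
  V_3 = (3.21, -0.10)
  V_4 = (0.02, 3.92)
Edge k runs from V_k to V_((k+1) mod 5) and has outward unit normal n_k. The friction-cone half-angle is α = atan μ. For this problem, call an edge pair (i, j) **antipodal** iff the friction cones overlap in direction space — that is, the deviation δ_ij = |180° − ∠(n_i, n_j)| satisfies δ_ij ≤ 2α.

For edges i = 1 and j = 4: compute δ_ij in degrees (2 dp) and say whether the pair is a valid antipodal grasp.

α = atan 0.45 = 24.23°;  2α = 48.46°
edge 1: e_1 = (+3.46, +1.10);  n_1 = (+0.3030, -0.9530)
edge 4: e_4 = (-3.21, -3.23);  n_4 = (-0.7093, +0.7049)
∠(n_1, n_4) = 152.46°
δ = |180° − 152.46°| = 27.54°
27.54° ≤ 2α = 48.46°  →  valid

δ = 27.54°, valid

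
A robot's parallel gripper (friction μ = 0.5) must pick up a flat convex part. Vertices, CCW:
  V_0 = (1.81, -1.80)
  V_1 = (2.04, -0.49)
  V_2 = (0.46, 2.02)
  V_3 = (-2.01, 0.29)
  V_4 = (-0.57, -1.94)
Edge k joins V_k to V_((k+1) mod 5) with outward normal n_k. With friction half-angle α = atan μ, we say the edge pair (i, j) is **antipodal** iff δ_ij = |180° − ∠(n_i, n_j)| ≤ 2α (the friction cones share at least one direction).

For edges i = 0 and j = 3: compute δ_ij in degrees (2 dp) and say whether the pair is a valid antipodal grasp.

α = atan 0.5 = 26.57°;  2α = 53.13°
edge 0: e_0 = (+0.23, +1.31);  n_0 = (+0.9849, -0.1729)
edge 3: e_3 = (+1.44, -2.23);  n_3 = (-0.8401, -0.5425)
∠(n_0, n_3) = 137.19°
δ = |180° − 137.19°| = 42.81°
42.81° ≤ 2α = 53.13°  →  valid

δ = 42.81°, valid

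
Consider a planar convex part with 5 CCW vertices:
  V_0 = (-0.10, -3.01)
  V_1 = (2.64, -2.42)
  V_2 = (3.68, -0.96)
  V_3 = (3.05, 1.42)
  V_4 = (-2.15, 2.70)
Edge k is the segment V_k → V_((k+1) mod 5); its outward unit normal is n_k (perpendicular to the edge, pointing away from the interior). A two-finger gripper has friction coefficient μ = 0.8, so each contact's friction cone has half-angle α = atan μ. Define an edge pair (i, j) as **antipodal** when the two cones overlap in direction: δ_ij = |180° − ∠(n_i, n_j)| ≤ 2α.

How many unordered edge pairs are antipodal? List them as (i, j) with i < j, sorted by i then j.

count = 5; pairs: (0,3), (1,3), (1,4), (2,4), (3,4)

α = atan 0.8 = 38.66°;  2α = 77.32°
n_0 = (+0.2105, -0.9776)
n_1 = (+0.8145, -0.5802)
n_2 = (+0.9667, +0.2559)
n_3 = (+0.2390, +0.9710)
n_4 = (-0.9412, -0.3379)
  (0,1): δ = 137.62°  ·
  (0,2): δ = 87.33°  ·
  (0,3): δ = 25.98°  ✓
  (0,4): δ = 97.60°  ·
  (1,2): δ = 129.71°  ·
  (1,3): δ = 68.37°  ✓
  (1,4): δ = 55.21°  ✓
  (2,3): δ = 118.66°  ·
  (2,4): δ = 4.92°  ✓
  (3,4): δ = 56.42°  ✓
antipodal pairs: 5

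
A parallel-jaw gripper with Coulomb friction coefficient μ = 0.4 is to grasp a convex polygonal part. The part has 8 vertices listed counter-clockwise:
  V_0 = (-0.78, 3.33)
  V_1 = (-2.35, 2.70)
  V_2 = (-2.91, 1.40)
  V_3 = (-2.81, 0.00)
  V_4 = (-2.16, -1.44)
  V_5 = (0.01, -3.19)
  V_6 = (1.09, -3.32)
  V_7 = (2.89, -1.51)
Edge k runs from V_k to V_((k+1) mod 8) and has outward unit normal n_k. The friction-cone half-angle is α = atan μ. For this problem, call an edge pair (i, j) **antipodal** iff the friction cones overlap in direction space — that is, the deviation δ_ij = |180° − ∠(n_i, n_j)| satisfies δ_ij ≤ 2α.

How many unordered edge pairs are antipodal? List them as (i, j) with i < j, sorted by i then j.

α = atan 0.4 = 21.80°;  2α = 43.60°
n_0 = (-0.3724, +0.9281)
n_1 = (-0.9184, +0.3956)
n_2 = (-0.9975, -0.0712)
n_3 = (-0.9114, -0.4114)
n_4 = (-0.6278, -0.7784)
n_5 = (-0.1195, -0.9928)
n_6 = (+0.7091, -0.7051)
n_7 = (+0.7968, +0.6042)
  (0,1): δ = 135.17°  ·
  (0,2): δ = 107.78°  ·
  (0,3): δ = 87.57°  ·
  (0,4): δ = 60.75°  ·
  (0,5): δ = 28.73°  ✓
  (0,6): δ = 23.29°  ✓
  (0,7): δ = 105.31°  ·
  (1,2): δ = 152.61°  ·
  (1,3): δ = 132.40°  ·
  (1,4): δ = 105.58°  ·
  (1,5): δ = 73.56°  ·
  (1,6): δ = 21.54°  ✓
  (1,7): δ = 60.48°  ·
  (2,3): δ = 159.79°  ·
  (2,4): δ = 132.97°  ·
  (2,5): δ = 100.95°  ·
  (2,6): δ = 48.93°  ·
  (2,7): δ = 33.09°  ✓
  (3,4): δ = 153.18°  ·
  (3,5): δ = 121.16°  ·
  (3,6): δ = 69.14°  ·
  (3,7): δ = 12.88°  ✓
  (4,5): δ = 147.98°  ·
  (4,6): δ = 95.96°  ·
  (4,7): δ = 13.94°  ✓
  (5,6): δ = 127.98°  ·
  (5,7): δ = 45.96°  ·
  (6,7): δ = 97.99°  ·
antipodal pairs: 6

count = 6; pairs: (0,5), (0,6), (1,6), (2,7), (3,7), (4,7)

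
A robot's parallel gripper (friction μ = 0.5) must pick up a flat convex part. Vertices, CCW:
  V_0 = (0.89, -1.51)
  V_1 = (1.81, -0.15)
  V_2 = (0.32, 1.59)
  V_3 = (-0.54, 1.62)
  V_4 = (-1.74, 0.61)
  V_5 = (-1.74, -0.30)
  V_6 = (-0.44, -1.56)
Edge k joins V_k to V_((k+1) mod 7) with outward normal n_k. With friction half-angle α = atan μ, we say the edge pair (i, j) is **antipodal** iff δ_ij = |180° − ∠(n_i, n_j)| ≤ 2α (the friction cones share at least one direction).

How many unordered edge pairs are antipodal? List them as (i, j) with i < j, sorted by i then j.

α = atan 0.5 = 26.57°;  2α = 53.13°
n_0 = (+0.8283, -0.5603)
n_1 = (+0.7596, +0.6504)
n_2 = (+0.0349, +0.9994)
n_3 = (-0.6439, +0.7651)
n_4 = (-1.0000, -0.0000)
n_5 = (-0.6960, -0.7181)
n_6 = (+0.0376, -0.9993)
  (0,1): δ = 105.35°  ·
  (0,2): δ = 57.92°  ·
  (0,3): δ = 15.84°  ✓
  (0,4): δ = 34.08°  ✓
  (0,5): δ = 79.97°  ·
  (0,6): δ = 126.23°  ·
  (1,2): δ = 132.57°  ·
  (1,3): δ = 90.49°  ·
  (1,4): δ = 40.57°  ✓
  (1,5): δ = 5.32°  ✓
  (1,6): δ = 51.58°  ✓
  (2,3): δ = 137.92°  ·
  (2,4): δ = 88.00°  ·
  (2,5): δ = 42.11°  ✓
  (2,6): δ = 4.15°  ✓
  (3,4): δ = 130.09°  ·
  (3,5): δ = 84.19°  ·
  (3,6): δ = 37.93°  ✓
  (4,5): δ = 134.10°  ·
  (4,6): δ = 87.85°  ·
  (5,6): δ = 133.74°  ·
antipodal pairs: 8

count = 8; pairs: (0,3), (0,4), (1,4), (1,5), (1,6), (2,5), (2,6), (3,6)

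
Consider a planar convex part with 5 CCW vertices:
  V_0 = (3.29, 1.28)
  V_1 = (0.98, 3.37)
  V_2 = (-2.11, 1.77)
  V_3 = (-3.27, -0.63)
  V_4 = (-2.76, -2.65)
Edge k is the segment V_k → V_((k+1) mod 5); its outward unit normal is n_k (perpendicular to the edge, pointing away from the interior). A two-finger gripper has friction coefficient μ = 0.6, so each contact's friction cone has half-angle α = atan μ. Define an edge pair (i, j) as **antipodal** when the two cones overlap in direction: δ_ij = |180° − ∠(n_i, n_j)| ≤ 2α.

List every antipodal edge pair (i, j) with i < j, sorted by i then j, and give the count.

α = atan 0.6 = 30.96°;  2α = 61.93°
n_0 = (+0.6709, +0.7415)
n_1 = (-0.4598, +0.8880)
n_2 = (-0.9003, +0.4352)
n_3 = (-0.9696, -0.2448)
n_4 = (+0.5447, -0.8386)
  (0,1): δ = 110.49°  ·
  (0,2): δ = 73.66°  ·
  (0,3): δ = 33.69°  ✓
  (0,4): δ = 75.14°  ·
  (1,2): δ = 143.17°  ·
  (1,3): δ = 103.21°  ·
  (1,4): δ = 5.63°  ✓
  (2,3): δ = 140.03°  ·
  (2,4): δ = 31.20°  ✓
  (3,4): δ = 71.16°  ·
antipodal pairs: 3

count = 3; pairs: (0,3), (1,4), (2,4)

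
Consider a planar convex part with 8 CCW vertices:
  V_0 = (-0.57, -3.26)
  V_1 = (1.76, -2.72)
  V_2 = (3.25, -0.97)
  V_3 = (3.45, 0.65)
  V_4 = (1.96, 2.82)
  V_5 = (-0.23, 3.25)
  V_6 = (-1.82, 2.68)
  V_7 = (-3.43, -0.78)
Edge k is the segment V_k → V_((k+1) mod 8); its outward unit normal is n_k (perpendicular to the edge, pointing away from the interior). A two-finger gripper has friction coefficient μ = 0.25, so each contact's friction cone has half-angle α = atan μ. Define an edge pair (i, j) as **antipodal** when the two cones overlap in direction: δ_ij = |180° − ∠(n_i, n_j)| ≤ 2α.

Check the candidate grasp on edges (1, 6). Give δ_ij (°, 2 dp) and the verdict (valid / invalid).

δ = 15.46°, valid

α = atan 0.25 = 14.04°;  2α = 28.07°
edge 1: e_1 = (+1.49, +1.75);  n_1 = (+0.7614, -0.6483)
edge 6: e_6 = (-1.61, -3.46);  n_6 = (-0.9067, +0.4219)
∠(n_1, n_6) = 164.54°
δ = |180° − 164.54°| = 15.46°
15.46° ≤ 2α = 28.07°  →  valid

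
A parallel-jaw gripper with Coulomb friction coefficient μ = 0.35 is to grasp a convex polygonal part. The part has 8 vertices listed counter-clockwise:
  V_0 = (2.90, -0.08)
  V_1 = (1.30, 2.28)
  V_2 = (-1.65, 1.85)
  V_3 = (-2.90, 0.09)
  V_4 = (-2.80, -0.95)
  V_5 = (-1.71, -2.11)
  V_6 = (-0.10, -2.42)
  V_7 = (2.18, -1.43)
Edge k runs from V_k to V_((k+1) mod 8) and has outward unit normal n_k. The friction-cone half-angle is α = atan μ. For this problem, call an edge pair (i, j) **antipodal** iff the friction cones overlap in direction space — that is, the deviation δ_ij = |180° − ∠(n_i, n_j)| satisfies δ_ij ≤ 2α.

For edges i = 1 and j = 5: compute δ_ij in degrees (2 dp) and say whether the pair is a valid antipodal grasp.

δ = 19.19°, valid

α = atan 0.35 = 19.29°;  2α = 38.58°
edge 1: e_1 = (-2.95, -0.43);  n_1 = (-0.1442, +0.9895)
edge 5: e_5 = (+1.61, -0.31);  n_5 = (-0.1891, -0.9820)
∠(n_1, n_5) = 160.81°
δ = |180° − 160.81°| = 19.19°
19.19° ≤ 2α = 38.58°  →  valid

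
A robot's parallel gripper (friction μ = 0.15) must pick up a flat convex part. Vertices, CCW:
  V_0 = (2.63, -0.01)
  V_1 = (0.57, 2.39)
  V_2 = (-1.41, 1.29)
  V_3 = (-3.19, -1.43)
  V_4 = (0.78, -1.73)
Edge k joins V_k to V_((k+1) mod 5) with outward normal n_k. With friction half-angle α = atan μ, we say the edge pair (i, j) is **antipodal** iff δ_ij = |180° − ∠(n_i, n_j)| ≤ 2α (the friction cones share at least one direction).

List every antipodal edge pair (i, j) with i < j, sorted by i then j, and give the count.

α = atan 0.15 = 8.53°;  2α = 17.06°
n_0 = (+0.7588, +0.6513)
n_1 = (-0.4856, +0.8742)
n_2 = (-0.8368, +0.5476)
n_3 = (-0.0754, -0.9972)
n_4 = (+0.6809, -0.7324)
  (0,1): δ = 101.59°  ·
  (0,2): δ = 73.84°  ·
  (0,3): δ = 45.04°  ·
  (0,4): δ = 92.27°  ·
  (1,2): δ = 152.26°  ·
  (1,3): δ = 33.38°  ·
  (1,4): δ = 13.86°  ✓
  (2,3): δ = 61.12°  ·
  (2,4): δ = 13.88°  ✓
  (3,4): δ = 132.76°  ·
antipodal pairs: 2

count = 2; pairs: (1,4), (2,4)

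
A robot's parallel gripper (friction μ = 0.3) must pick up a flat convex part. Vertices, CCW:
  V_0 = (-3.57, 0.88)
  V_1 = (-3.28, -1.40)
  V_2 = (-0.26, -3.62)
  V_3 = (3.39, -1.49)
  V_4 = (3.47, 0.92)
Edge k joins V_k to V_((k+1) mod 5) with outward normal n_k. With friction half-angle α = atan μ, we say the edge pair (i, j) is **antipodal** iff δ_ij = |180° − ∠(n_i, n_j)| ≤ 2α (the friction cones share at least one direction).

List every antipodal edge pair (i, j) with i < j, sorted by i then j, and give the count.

count = 2; pairs: (0,3), (2,4)

α = atan 0.3 = 16.70°;  2α = 33.40°
n_0 = (-0.9920, -0.1262)
n_1 = (-0.5923, -0.8057)
n_2 = (+0.5040, -0.8637)
n_3 = (+0.9994, -0.0332)
n_4 = (-0.0057, +1.0000)
  (0,1): δ = 133.57°  ·
  (0,2): δ = 66.98°  ·
  (0,3): δ = 9.15°  ✓
  (0,4): δ = 83.08°  ·
  (1,2): δ = 113.41°  ·
  (1,3): δ = 55.58°  ·
  (1,4): δ = 36.65°  ·
  (2,3): δ = 122.17°  ·
  (2,4): δ = 29.94°  ✓
  (3,4): δ = 87.77°  ·
antipodal pairs: 2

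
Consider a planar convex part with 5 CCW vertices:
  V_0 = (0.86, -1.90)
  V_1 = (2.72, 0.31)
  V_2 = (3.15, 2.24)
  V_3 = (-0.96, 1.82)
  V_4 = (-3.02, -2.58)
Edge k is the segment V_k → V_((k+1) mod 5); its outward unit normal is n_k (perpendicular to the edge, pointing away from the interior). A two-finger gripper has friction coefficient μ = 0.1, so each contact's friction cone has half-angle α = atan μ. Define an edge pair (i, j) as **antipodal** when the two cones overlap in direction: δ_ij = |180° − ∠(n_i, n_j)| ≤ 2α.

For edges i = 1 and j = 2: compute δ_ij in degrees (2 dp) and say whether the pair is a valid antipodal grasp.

α = atan 0.1 = 5.71°;  2α = 11.42°
edge 1: e_1 = (+0.43, +1.93);  n_1 = (+0.9761, -0.2175)
edge 2: e_2 = (-4.11, -0.42);  n_2 = (-0.1017, +0.9948)
∠(n_1, n_2) = 108.40°
δ = |180° − 108.40°| = 71.60°
71.60° > 2α = 11.42°  →  invalid

δ = 71.60°, invalid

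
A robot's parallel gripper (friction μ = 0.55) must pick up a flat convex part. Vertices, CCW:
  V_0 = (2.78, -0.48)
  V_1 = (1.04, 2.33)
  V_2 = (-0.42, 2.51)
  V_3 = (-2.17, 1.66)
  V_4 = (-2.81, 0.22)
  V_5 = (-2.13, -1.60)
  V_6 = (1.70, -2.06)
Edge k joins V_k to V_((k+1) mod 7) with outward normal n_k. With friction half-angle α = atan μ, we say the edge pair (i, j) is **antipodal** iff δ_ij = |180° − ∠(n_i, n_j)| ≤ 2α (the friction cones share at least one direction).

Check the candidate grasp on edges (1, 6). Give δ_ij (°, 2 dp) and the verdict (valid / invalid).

δ = 62.67°, invalid

α = atan 0.55 = 28.81°;  2α = 57.62°
edge 1: e_1 = (-1.46, +0.18);  n_1 = (+0.1224, +0.9925)
edge 6: e_6 = (+1.08, +1.58);  n_6 = (+0.8256, -0.5643)
∠(n_1, n_6) = 117.33°
δ = |180° − 117.33°| = 62.67°
62.67° > 2α = 57.62°  →  invalid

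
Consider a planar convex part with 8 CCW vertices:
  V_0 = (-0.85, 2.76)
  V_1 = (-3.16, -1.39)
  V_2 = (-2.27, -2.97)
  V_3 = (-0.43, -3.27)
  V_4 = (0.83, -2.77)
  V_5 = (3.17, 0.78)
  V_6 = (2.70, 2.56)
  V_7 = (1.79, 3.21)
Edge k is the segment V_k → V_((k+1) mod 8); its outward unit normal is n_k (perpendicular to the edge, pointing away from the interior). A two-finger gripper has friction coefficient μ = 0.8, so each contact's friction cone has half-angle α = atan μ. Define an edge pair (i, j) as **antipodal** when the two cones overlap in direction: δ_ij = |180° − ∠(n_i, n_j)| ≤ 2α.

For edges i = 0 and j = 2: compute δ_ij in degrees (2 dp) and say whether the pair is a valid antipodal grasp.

δ = 70.16°, valid

α = atan 0.8 = 38.66°;  2α = 77.32°
edge 0: e_0 = (-2.31, -4.15);  n_0 = (-0.8738, +0.4864)
edge 2: e_2 = (+1.84, -0.30);  n_2 = (-0.1609, -0.9870)
∠(n_0, n_2) = 109.84°
δ = |180° − 109.84°| = 70.16°
70.16° ≤ 2α = 77.32°  →  valid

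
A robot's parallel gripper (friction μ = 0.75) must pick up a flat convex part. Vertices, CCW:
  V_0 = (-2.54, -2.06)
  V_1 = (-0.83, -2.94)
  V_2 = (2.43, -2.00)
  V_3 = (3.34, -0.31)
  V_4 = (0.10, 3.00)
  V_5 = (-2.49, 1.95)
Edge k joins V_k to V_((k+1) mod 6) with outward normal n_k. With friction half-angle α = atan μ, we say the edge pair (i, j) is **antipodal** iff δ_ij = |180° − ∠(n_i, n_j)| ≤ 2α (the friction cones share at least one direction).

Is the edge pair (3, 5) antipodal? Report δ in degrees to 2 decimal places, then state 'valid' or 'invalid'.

α = atan 0.75 = 36.87°;  2α = 73.74°
edge 3: e_3 = (-3.24, +3.31);  n_3 = (+0.7146, +0.6995)
edge 5: e_5 = (-0.05, -4.01);  n_5 = (-0.9999, +0.0125)
∠(n_3, n_5) = 134.90°
δ = |180° − 134.90°| = 45.10°
45.10° ≤ 2α = 73.74°  →  valid

δ = 45.10°, valid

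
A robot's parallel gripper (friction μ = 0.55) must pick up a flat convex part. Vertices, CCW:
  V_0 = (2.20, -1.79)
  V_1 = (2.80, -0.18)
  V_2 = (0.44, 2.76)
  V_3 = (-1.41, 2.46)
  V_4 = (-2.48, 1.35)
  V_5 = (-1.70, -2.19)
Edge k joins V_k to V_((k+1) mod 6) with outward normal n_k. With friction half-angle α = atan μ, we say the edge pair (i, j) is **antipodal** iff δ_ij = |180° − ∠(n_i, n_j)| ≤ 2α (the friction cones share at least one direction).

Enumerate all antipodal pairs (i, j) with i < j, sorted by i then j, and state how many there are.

count = 6; pairs: (0,3), (0,4), (1,4), (1,5), (2,5), (3,5)

α = atan 0.55 = 28.81°;  2α = 57.62°
n_0 = (+0.9370, -0.3492)
n_1 = (+0.7798, +0.6260)
n_2 = (-0.1601, +0.9871)
n_3 = (-0.7200, +0.6940)
n_4 = (-0.9766, -0.2152)
n_5 = (+0.1020, -0.9948)
  (0,1): δ = 120.81°  ·
  (0,2): δ = 60.35°  ·
  (0,3): δ = 23.51°  ✓
  (0,4): δ = 32.86°  ✓
  (0,5): δ = 116.29°  ·
  (1,2): δ = 119.54°  ·
  (1,3): δ = 82.70°  ·
  (1,4): δ = 26.33°  ✓
  (1,5): δ = 57.10°  ✓
  (2,3): δ = 143.16°  ·
  (2,4): δ = 86.79°  ·
  (2,5): δ = 3.36°  ✓
  (3,4): δ = 123.63°  ·
  (3,5): δ = 40.20°  ✓
  (4,5): δ = 96.57°  ·
antipodal pairs: 6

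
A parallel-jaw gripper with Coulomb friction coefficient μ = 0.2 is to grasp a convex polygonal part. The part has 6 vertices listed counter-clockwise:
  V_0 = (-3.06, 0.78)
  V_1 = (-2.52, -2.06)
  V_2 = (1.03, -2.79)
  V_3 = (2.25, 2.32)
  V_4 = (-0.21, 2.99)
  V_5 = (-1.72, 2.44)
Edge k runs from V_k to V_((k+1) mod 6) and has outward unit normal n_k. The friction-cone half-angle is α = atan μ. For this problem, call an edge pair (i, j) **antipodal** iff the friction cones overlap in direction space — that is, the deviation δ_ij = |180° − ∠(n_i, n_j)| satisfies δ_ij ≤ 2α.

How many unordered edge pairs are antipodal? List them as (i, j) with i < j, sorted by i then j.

α = atan 0.2 = 11.31°;  2α = 22.62°
n_0 = (-0.9824, -0.1868)
n_1 = (-0.2014, -0.9795)
n_2 = (+0.9727, -0.2322)
n_3 = (+0.2628, +0.9649)
n_4 = (-0.3422, +0.9396)
n_5 = (-0.7781, +0.6281)
  (0,1): δ = 112.39°  ·
  (0,2): δ = 24.19°  ·
  (0,3): δ = 64.00°  ·
  (0,4): δ = 99.25°  ·
  (0,5): δ = 130.32°  ·
  (1,2): δ = 91.81°  ·
  (1,3): δ = 3.62°  ✓
  (1,4): δ = 31.63°  ·
  (1,5): δ = 62.71°  ·
  (2,3): δ = 91.81°  ·
  (2,4): δ = 56.56°  ·
  (2,5): δ = 25.48°  ·
  (3,4): δ = 144.75°  ·
  (3,5): δ = 113.68°  ·
  (4,5): δ = 148.93°  ·
antipodal pairs: 1

count = 1; pairs: (1,3)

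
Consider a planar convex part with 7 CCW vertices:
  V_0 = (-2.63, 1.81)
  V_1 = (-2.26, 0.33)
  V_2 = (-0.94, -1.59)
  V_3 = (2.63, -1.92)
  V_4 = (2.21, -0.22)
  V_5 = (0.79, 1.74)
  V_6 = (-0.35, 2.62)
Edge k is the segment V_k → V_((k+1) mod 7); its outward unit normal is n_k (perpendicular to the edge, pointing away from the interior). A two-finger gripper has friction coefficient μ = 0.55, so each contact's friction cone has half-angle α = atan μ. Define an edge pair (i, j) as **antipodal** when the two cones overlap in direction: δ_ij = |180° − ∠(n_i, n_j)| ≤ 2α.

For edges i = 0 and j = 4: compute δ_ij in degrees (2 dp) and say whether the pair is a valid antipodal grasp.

α = atan 0.55 = 28.81°;  2α = 57.62°
edge 0: e_0 = (+0.37, -1.48);  n_0 = (-0.9701, -0.2425)
edge 4: e_4 = (-1.42, +1.96);  n_4 = (+0.8098, +0.5867)
∠(n_0, n_4) = 158.11°
δ = |180° − 158.11°| = 21.89°
21.89° ≤ 2α = 57.62°  →  valid

δ = 21.89°, valid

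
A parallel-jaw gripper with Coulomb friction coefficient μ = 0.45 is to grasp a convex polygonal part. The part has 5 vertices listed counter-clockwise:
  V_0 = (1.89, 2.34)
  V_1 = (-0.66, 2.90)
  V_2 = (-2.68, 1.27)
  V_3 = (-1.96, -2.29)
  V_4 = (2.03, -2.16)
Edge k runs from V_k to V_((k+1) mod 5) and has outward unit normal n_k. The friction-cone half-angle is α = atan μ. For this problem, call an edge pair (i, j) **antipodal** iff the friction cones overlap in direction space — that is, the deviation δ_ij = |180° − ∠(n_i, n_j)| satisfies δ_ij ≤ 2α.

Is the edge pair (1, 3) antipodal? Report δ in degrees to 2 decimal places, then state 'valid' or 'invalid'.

α = atan 0.45 = 24.23°;  2α = 48.46°
edge 1: e_1 = (-2.02, -1.63);  n_1 = (-0.6280, +0.7782)
edge 3: e_3 = (+3.99, +0.13);  n_3 = (+0.0326, -0.9995)
∠(n_1, n_3) = 142.96°
δ = |180° − 142.96°| = 37.04°
37.04° ≤ 2α = 48.46°  →  valid

δ = 37.04°, valid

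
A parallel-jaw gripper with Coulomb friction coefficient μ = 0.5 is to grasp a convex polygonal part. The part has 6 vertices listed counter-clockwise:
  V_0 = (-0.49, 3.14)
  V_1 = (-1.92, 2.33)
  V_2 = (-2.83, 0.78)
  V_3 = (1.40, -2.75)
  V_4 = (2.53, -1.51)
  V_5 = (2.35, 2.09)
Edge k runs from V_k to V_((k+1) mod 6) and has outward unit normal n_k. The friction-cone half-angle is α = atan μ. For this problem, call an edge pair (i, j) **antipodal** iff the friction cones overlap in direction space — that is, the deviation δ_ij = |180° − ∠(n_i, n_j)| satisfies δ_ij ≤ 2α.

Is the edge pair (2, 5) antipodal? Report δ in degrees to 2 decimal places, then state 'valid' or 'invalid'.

δ = 19.56°, valid

α = atan 0.5 = 26.57°;  2α = 53.13°
edge 2: e_2 = (+4.23, -3.53);  n_2 = (-0.6407, -0.7678)
edge 5: e_5 = (-2.84, +1.05);  n_5 = (+0.3468, +0.9379)
∠(n_2, n_5) = 160.44°
δ = |180° − 160.44°| = 19.56°
19.56° ≤ 2α = 53.13°  →  valid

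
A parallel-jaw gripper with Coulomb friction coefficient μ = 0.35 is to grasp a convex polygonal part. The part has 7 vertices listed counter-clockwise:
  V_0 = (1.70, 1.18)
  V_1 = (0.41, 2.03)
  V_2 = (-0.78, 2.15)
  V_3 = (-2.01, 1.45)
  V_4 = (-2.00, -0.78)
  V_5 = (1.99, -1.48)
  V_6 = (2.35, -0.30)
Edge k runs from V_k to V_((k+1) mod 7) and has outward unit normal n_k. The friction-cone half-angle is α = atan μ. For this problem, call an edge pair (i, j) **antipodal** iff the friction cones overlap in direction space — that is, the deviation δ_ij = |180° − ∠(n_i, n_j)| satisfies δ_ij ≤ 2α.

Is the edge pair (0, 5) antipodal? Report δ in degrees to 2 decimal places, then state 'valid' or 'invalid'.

α = atan 0.35 = 19.29°;  2α = 38.58°
edge 0: e_0 = (-1.29, +0.85);  n_0 = (+0.5502, +0.8350)
edge 5: e_5 = (+0.36, +1.18);  n_5 = (+0.9565, -0.2918)
∠(n_0, n_5) = 73.58°
δ = |180° − 73.58°| = 106.42°
106.42° > 2α = 38.58°  →  invalid

δ = 106.42°, invalid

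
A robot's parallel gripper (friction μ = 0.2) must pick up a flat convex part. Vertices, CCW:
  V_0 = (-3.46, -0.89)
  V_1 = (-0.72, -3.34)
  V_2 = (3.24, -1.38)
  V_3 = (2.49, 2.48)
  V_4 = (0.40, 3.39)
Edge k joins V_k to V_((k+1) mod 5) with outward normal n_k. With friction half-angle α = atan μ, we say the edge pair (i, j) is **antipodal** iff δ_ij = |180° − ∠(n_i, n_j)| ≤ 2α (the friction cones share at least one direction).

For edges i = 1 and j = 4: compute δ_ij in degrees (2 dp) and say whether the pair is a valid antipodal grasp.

α = atan 0.2 = 11.31°;  2α = 22.62°
edge 1: e_1 = (+3.96, +1.96);  n_1 = (+0.4436, -0.8962)
edge 4: e_4 = (-3.86, -4.28);  n_4 = (-0.7426, +0.6697)
∠(n_1, n_4) = 158.38°
δ = |180° − 158.38°| = 21.62°
21.62° ≤ 2α = 22.62°  →  valid

δ = 21.62°, valid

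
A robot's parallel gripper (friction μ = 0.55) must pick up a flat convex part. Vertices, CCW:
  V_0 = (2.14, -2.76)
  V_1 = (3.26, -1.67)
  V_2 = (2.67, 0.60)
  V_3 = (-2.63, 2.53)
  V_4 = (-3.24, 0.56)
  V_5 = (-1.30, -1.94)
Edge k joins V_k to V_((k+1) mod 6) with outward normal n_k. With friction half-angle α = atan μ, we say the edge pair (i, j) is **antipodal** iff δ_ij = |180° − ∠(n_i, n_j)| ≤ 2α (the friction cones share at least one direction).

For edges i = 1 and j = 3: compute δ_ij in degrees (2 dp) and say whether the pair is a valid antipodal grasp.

δ = 31.77°, valid

α = atan 0.55 = 28.81°;  2α = 57.62°
edge 1: e_1 = (-0.59, +2.27);  n_1 = (+0.9678, +0.2516)
edge 3: e_3 = (-0.61, -1.97);  n_3 = (-0.9553, +0.2958)
∠(n_1, n_3) = 148.23°
δ = |180° − 148.23°| = 31.77°
31.77° ≤ 2α = 57.62°  →  valid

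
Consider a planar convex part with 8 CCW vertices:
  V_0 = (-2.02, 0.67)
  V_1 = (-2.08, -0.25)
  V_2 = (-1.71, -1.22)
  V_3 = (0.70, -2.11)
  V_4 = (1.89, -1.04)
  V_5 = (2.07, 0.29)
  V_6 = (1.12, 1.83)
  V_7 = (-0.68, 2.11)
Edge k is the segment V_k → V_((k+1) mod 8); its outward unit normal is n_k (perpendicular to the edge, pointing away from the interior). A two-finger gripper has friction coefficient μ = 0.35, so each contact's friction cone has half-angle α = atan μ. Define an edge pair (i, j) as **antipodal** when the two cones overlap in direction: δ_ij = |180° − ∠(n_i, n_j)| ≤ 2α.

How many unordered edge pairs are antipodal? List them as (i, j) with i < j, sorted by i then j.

count = 8; pairs: (0,4), (0,5), (1,4), (1,5), (2,5), (2,6), (3,7), (4,7)

α = atan 0.35 = 19.29°;  2α = 38.58°
n_0 = (-0.9979, +0.0651)
n_1 = (-0.9343, -0.3564)
n_2 = (-0.3464, -0.9381)
n_3 = (+0.6686, -0.7436)
n_4 = (+0.9910, -0.1341)
n_5 = (+0.8511, +0.5250)
n_6 = (+0.1537, +0.9881)
n_7 = (-0.7321, +0.6812)
  (0,1): δ = 155.39°  ·
  (0,2): δ = 106.54°  ·
  (0,3): δ = 44.31°  ·
  (0,4): δ = 3.98°  ✓
  (0,5): δ = 35.40°  ✓
  (0,6): δ = 84.89°  ·
  (0,7): δ = 140.79°  ·
  (1,2): δ = 131.15°  ·
  (1,3): δ = 68.92°  ·
  (1,4): δ = 28.59°  ✓
  (1,5): δ = 10.79°  ✓
  (1,6): δ = 60.28°  ·
  (1,7): δ = 116.18°  ·
  (2,3): δ = 117.77°  ·
  (2,4): δ = 77.44°  ·
  (2,5): δ = 38.06°  ✓
  (2,6): δ = 11.43°  ✓
  (2,7): δ = 67.33°  ·
  (3,4): δ = 139.67°  ·
  (3,5): δ = 100.29°  ·
  (3,6): δ = 50.80°  ·
  (3,7): δ = 5.10°  ✓
  (4,5): δ = 140.62°  ·
  (4,6): δ = 91.13°  ·
  (4,7): δ = 35.23°  ✓
  (5,6): δ = 130.51°  ·
  (5,7): δ = 74.61°  ·
  (6,7): δ = 124.10°  ·
antipodal pairs: 8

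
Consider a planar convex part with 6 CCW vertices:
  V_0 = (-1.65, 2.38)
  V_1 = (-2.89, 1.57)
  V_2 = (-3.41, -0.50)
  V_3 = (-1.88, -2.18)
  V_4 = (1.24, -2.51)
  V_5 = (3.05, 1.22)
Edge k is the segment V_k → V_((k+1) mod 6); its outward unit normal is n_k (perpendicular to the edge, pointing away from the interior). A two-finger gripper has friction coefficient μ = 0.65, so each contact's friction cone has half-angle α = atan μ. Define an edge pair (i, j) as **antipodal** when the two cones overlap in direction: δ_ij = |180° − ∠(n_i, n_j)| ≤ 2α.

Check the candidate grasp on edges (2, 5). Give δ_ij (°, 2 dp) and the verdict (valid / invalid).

δ = 33.81°, valid

α = atan 0.65 = 33.02°;  2α = 66.05°
edge 2: e_2 = (+1.53, -1.68);  n_2 = (-0.7393, -0.6733)
edge 5: e_5 = (-4.70, +1.16);  n_5 = (+0.2396, +0.9709)
∠(n_2, n_5) = 146.19°
δ = |180° − 146.19°| = 33.81°
33.81° ≤ 2α = 66.05°  →  valid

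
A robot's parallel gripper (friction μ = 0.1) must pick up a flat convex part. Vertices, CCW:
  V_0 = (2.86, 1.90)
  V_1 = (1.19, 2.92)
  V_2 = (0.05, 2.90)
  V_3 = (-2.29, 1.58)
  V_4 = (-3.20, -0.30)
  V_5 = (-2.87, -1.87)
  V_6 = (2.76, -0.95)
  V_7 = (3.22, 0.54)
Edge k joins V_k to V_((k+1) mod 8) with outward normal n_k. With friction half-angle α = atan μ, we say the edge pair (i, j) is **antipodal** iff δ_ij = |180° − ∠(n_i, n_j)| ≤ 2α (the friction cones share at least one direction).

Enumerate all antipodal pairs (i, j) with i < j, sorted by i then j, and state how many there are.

α = atan 0.1 = 5.71°;  2α = 11.42°
n_0 = (+0.5212, +0.8534)
n_1 = (-0.0175, +0.9998)
n_2 = (-0.4913, +0.8710)
n_3 = (-0.9001, +0.4357)
n_4 = (-0.9786, -0.2057)
n_5 = (+0.1613, -0.9869)
n_6 = (+0.9555, -0.2950)
n_7 = (+0.9667, +0.2559)
  (0,1): δ = 147.58°  ·
  (0,2): δ = 119.16°  ·
  (0,3): δ = 84.41°  ·
  (0,4): δ = 46.71°  ·
  (0,5): δ = 40.70°  ·
  (0,6): δ = 104.26°  ·
  (0,7): δ = 136.24°  ·
  (1,2): δ = 151.58°  ·
  (1,3): δ = 116.83°  ·
  (1,4): δ = 79.13°  ·
  (1,5): δ = 8.28°  ✓
  (1,6): δ = 71.84°  ·
  (1,7): δ = 103.82°  ·
  (2,3): δ = 145.26°  ·
  (2,4): δ = 107.56°  ·
  (2,5): δ = 20.15°  ·
  (2,6): δ = 43.42°  ·
  (2,7): δ = 75.40°  ·
  (3,4): δ = 142.30°  ·
  (3,5): δ = 54.89°  ·
  (3,6): δ = 8.67°  ✓
  (3,7): δ = 40.66°  ·
  (4,5): δ = 92.59°  ·
  (4,6): δ = 29.03°  ·
  (4,7): δ = 2.96°  ✓
  (5,6): δ = 116.44°  ·
  (5,7): δ = 84.45°  ·
  (6,7): δ = 148.02°  ·
antipodal pairs: 3

count = 3; pairs: (1,5), (3,6), (4,7)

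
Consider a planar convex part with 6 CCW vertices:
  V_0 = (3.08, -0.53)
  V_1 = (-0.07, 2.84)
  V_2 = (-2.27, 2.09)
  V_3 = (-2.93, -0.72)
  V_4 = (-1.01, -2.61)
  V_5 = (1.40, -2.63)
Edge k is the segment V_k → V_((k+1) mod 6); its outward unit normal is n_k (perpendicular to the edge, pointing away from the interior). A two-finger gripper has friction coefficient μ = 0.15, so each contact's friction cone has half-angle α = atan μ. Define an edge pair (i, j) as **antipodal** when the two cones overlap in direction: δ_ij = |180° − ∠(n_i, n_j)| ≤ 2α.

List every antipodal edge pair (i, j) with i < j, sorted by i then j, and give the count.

count = 1; pairs: (0,3)

α = atan 0.15 = 8.53°;  2α = 17.06°
n_0 = (+0.7306, +0.6829)
n_1 = (-0.3227, +0.9465)
n_2 = (-0.9735, +0.2287)
n_3 = (-0.7015, -0.7127)
n_4 = (-0.0083, -1.0000)
n_5 = (+0.7809, -0.6247)
  (0,1): δ = 114.24°  ·
  (0,2): δ = 56.29°  ·
  (0,3): δ = 2.38°  ✓
  (0,4): δ = 46.46°  ·
  (0,5): δ = 98.27°  ·
  (1,2): δ = 122.04°  ·
  (1,3): δ = 63.37°  ·
  (1,4): δ = 19.30°  ·
  (1,5): δ = 32.52°  ·
  (2,3): δ = 121.33°  ·
  (2,4): δ = 77.26°  ·
  (2,5): δ = 25.44°  ·
  (3,4): δ = 135.93°  ·
  (3,5): δ = 84.11°  ·
  (4,5): δ = 128.18°  ·
antipodal pairs: 1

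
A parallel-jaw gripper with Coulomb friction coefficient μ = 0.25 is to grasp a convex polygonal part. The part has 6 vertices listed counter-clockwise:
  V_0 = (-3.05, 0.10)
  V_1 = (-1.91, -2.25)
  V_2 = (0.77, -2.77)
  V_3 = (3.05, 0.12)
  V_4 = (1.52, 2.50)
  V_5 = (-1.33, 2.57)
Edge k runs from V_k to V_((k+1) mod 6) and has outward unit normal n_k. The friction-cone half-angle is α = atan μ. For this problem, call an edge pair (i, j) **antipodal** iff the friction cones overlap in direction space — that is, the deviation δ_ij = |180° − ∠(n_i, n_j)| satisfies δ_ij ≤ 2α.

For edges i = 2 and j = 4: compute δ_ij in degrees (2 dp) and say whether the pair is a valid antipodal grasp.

α = atan 0.25 = 14.04°;  2α = 28.07°
edge 2: e_2 = (+2.28, +2.89);  n_2 = (+0.7851, -0.6194)
edge 4: e_4 = (-2.85, +0.07);  n_4 = (+0.0246, +0.9997)
∠(n_2, n_4) = 126.86°
δ = |180° − 126.86°| = 53.14°
53.14° > 2α = 28.07°  →  invalid

δ = 53.14°, invalid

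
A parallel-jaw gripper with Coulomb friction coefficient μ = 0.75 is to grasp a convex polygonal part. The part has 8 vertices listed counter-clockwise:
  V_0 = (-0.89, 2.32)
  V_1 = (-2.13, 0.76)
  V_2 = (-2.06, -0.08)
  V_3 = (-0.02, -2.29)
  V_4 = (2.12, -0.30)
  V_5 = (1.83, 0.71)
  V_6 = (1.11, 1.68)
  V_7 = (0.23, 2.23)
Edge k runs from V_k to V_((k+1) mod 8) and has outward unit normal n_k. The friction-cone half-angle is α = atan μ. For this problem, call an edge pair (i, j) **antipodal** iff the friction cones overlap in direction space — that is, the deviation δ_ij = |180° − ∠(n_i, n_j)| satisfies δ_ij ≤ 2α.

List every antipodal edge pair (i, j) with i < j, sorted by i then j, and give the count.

count = 11; pairs: (0,3), (0,4), (1,3), (1,4), (1,5), (1,6), (2,4), (2,5), (2,6), (2,7), (3,7)

α = atan 0.75 = 36.87°;  2α = 73.74°
n_0 = (-0.7828, +0.6222)
n_1 = (-0.9965, -0.0830)
n_2 = (-0.7348, -0.6783)
n_3 = (+0.6810, -0.7323)
n_4 = (+0.9612, +0.2760)
n_5 = (+0.8030, +0.5960)
n_6 = (+0.5300, +0.8480)
n_7 = (+0.0801, +0.9968)
  (0,1): δ = 136.76°  ·
  (0,2): δ = 98.81°  ·
  (0,3): δ = 8.60°  ✓
  (0,4): δ = 54.50°  ✓
  (0,5): δ = 75.07°  ·
  (0,6): δ = 96.47°  ·
  (0,7): δ = 123.89°  ·
  (1,2): δ = 142.05°  ·
  (1,3): δ = 51.84°  ✓
  (1,4): δ = 11.26°  ✓
  (1,5): δ = 31.82°  ✓
  (1,6): δ = 53.23°  ✓
  (1,7): δ = 80.64°  ·
  (2,3): δ = 89.79°  ·
  (2,4): δ = 26.69°  ✓
  (2,5): δ = 6.12°  ✓
  (2,6): δ = 15.29°  ✓
  (2,7): δ = 42.70°  ✓
  (3,4): δ = 116.90°  ·
  (3,5): δ = 96.33°  ·
  (3,6): δ = 74.93°  ·
  (3,7): δ = 47.51°  ✓
  (4,5): δ = 159.43°  ·
  (4,6): δ = 138.03°  ·
  (4,7): δ = 110.61°  ·
  (5,6): δ = 158.59°  ·
  (5,7): δ = 131.18°  ·
  (6,7): δ = 152.59°  ·
antipodal pairs: 11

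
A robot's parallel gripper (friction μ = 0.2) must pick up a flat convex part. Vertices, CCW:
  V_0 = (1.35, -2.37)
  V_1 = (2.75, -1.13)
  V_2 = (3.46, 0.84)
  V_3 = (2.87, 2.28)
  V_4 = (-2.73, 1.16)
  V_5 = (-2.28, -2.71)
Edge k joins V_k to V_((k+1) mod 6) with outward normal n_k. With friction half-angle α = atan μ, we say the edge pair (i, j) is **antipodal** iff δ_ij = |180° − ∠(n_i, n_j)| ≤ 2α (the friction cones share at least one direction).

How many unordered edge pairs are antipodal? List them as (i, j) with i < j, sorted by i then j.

count = 2; pairs: (2,4), (3,5)

α = atan 0.2 = 11.31°;  2α = 22.62°
n_0 = (+0.6630, -0.7486)
n_1 = (+0.9408, -0.3391)
n_2 = (+0.9253, +0.3791)
n_3 = (-0.1961, +0.9806)
n_4 = (-0.9933, -0.1155)
n_5 = (+0.0933, -0.9956)
  (0,1): δ = 151.35°  ·
  (0,2): δ = 109.25°  ·
  (0,3): δ = 30.22°  ·
  (0,4): δ = 55.10°  ·
  (0,5): δ = 143.82°  ·
  (1,2): δ = 137.90°  ·
  (1,3): δ = 58.87°  ·
  (1,4): δ = 26.45°  ·
  (1,5): δ = 115.17°  ·
  (2,3): δ = 100.97°  ·
  (2,4): δ = 15.65°  ✓
  (2,5): δ = 73.07°  ·
  (3,4): δ = 94.68°  ·
  (3,5): δ = 5.96°  ✓
  (4,5): δ = 91.28°  ·
antipodal pairs: 2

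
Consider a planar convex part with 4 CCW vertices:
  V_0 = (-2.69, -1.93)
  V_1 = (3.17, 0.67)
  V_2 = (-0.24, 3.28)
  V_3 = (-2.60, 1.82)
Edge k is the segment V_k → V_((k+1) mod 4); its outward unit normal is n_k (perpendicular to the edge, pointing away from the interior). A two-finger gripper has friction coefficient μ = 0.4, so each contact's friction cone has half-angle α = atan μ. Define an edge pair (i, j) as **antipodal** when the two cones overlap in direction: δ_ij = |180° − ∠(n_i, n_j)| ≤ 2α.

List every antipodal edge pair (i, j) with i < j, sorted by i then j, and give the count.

α = atan 0.4 = 21.80°;  2α = 43.60°
n_0 = (+0.4056, -0.9141)
n_1 = (+0.6078, +0.7941)
n_2 = (-0.5261, +0.8504)
n_3 = (-0.9997, +0.0240)
  (0,1): δ = 61.36°  ·
  (0,2): δ = 7.82°  ✓
  (0,3): δ = 64.70°  ·
  (1,2): δ = 110.83°  ·
  (1,3): δ = 53.94°  ·
  (2,3): δ = 123.12°  ·
antipodal pairs: 1

count = 1; pairs: (0,2)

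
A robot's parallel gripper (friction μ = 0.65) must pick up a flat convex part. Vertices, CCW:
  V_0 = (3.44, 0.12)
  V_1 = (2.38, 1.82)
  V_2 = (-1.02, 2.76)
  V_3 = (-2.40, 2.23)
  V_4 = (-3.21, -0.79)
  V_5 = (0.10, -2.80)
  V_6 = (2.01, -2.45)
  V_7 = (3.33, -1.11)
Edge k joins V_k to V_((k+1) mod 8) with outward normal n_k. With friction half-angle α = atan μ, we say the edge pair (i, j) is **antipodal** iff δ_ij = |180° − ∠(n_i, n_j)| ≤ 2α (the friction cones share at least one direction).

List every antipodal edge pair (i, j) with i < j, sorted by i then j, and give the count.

count = 13; pairs: (0,3), (0,4), (1,4), (1,5), (1,6), (2,4), (2,5), (2,6), (2,7), (3,5), (3,6), (3,7), (4,7)

α = atan 0.65 = 33.02°;  2α = 66.05°
n_0 = (+0.8486, +0.5291)
n_1 = (+0.2665, +0.9638)
n_2 = (-0.3585, +0.9335)
n_3 = (-0.9659, +0.2591)
n_4 = (-0.5190, -0.8547)
n_5 = (+0.1802, -0.9836)
n_6 = (+0.7124, -0.7018)
n_7 = (+0.9960, -0.0891)
  (0,1): δ = 137.40°  ·
  (0,2): δ = 100.94°  ·
  (0,3): δ = 46.96°  ✓
  (0,4): δ = 26.79°  ✓
  (0,5): δ = 68.44°  ·
  (0,6): δ = 103.49°  ·
  (0,7): δ = 142.94°  ·
  (1,2): δ = 143.54°  ·
  (1,3): δ = 89.56°  ·
  (1,4): δ = 15.81°  ✓
  (1,5): δ = 25.84°  ✓
  (1,6): δ = 60.89°  ✓
  (1,7): δ = 100.34°  ·
  (2,3): δ = 126.02°  ·
  (2,4): δ = 52.28°  ✓
  (2,5): δ = 10.63°  ✓
  (2,6): δ = 24.42°  ✓
  (2,7): δ = 63.88°  ✓
  (3,4): δ = 106.25°  ·
  (3,5): δ = 64.60°  ✓
  (3,6): δ = 29.56°  ✓
  (3,7): δ = 9.90°  ✓
  (4,5): δ = 138.35°  ·
  (4,6): δ = 103.30°  ·
  (4,7): δ = 63.84°  ✓
  (5,6): δ = 144.95°  ·
  (5,7): δ = 105.49°  ·
  (6,7): δ = 140.54°  ·
antipodal pairs: 13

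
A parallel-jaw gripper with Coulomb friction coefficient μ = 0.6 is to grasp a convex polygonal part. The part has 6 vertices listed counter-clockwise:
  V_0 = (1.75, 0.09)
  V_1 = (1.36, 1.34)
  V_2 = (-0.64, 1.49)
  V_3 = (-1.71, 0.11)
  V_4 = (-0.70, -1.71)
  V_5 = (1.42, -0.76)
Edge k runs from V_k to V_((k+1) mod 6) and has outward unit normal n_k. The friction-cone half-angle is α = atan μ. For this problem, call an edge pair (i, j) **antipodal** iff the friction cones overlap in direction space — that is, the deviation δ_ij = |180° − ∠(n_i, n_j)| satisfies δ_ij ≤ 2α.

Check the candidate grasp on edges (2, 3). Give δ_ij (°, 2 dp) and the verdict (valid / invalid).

δ = 113.18°, invalid

α = atan 0.6 = 30.96°;  2α = 61.93°
edge 2: e_2 = (-1.07, -1.38);  n_2 = (-0.7903, +0.6128)
edge 3: e_3 = (+1.01, -1.82);  n_3 = (-0.8744, -0.4852)
∠(n_2, n_3) = 66.82°
δ = |180° − 66.82°| = 113.18°
113.18° > 2α = 61.93°  →  invalid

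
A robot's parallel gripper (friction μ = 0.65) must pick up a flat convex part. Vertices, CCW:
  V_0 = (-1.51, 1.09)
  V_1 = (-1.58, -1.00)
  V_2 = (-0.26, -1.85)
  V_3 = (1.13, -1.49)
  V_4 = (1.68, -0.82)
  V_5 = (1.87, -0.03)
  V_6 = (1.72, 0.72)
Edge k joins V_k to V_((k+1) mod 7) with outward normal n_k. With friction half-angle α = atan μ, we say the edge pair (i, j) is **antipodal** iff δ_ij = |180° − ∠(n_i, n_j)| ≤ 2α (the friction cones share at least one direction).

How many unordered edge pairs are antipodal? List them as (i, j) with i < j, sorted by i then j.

count = 7; pairs: (0,3), (0,4), (0,5), (1,5), (1,6), (2,6), (3,6)

α = atan 0.65 = 33.02°;  2α = 66.05°
n_0 = (-0.9994, +0.0335)
n_1 = (-0.5414, -0.8408)
n_2 = (+0.2507, -0.9681)
n_3 = (+0.7729, -0.6345)
n_4 = (+0.9723, -0.2338)
n_5 = (+0.9806, +0.1961)
n_6 = (+0.1138, +0.9935)
  (0,1): δ = 120.86°  ·
  (0,2): δ = 73.56°  ·
  (0,3): δ = 37.46°  ✓
  (0,4): δ = 11.60°  ✓
  (0,5): δ = 13.23°  ✓
  (0,6): δ = 85.38°  ·
  (1,2): δ = 132.70°  ·
  (1,3): δ = 96.60°  ·
  (1,4): δ = 70.74°  ·
  (1,5): δ = 45.91°  ✓
  (1,6): δ = 26.24°  ✓
  (2,3): δ = 143.90°  ·
  (2,4): δ = 118.04°  ·
  (2,5): δ = 93.21°  ·
  (2,6): δ = 21.05°  ✓
  (3,4): δ = 154.14°  ·
  (3,5): δ = 129.31°  ·
  (3,6): δ = 57.15°  ✓
  (4,5): δ = 155.17°  ·
  (4,6): δ = 83.01°  ·
  (5,6): δ = 107.84°  ·
antipodal pairs: 7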